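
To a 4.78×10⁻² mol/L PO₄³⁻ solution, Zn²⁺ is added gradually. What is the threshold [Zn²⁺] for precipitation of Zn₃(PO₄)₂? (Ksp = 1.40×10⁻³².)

Precipitation of each salt begins when its ion product equals Ksp.
Zn₃(PO₄)₂(s) ⇌ 3 Zn²⁺(aq) + 2 PO₄³⁻(aq)
Ksp = [Zn²⁺]^3[PO₄³⁻]^2 = [Zn²⁺]^3(4.78×10⁻²)^2
[Zn²⁺]^3 = 1.40×10⁻³² / (4.78×10⁻²)^2 = 6.13×10⁻³⁰
[Zn²⁺] = 1.83×10⁻¹⁰ mol/L

1.83×10⁻¹⁰ M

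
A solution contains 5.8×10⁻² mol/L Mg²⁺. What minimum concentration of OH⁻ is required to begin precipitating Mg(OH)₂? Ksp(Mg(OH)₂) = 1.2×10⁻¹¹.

1.4×10⁻⁵ M

The threshold for precipitation is Q = Ksp.
Mg(OH)₂(s) ⇌ Mg²⁺(aq) + 2 OH⁻(aq)
Ksp = [Mg²⁺][OH⁻]^2 = [OH⁻]^2(5.8×10⁻²)
[OH⁻]^2 = 1.2×10⁻¹¹ / (5.8×10⁻²) = 2.1×10⁻¹⁰
[OH⁻] = 1.4×10⁻⁵ mol/L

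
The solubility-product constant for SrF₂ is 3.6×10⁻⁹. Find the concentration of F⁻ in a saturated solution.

1.9×10⁻³ M

SrF₂(s) ⇌ Sr²⁺(aq) + 2 F⁻(aq)
If s mol/L of SrF₂ dissolves, [Sr²⁺] = s and [F⁻] = 2s.
Ksp = [Sr²⁺][F⁻]^2 = s · (2s)^2 = 4s^3 = 3.6×10⁻⁹
s = 9.7×10⁻⁴ mol L⁻¹
[F⁻] = 2s = 1.9×10⁻³ mol L⁻¹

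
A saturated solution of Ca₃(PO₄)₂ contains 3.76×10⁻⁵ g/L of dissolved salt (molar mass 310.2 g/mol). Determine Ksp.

Ksp = 2.83×10⁻³³

Molar solubility s = (3.76×10⁻⁵ g/L) / (310.2 g/mol) = 1.2121×10⁻⁷ mol/L
Ca₃(PO₄)₂(s) ⇌ 3 Ca²⁺(aq) + 2 PO₄³⁻(aq)
Call the molar solubility s, so that [Ca²⁺] = 3s and [PO₄³⁻] = 2s.
Ksp = [Ca²⁺]^3[PO₄³⁻]^2 = (3s)^3 · (2s)^2 = 108s^5
Ksp = 108 × (1.2121×10⁻⁷)^5 = 2.83×10⁻³³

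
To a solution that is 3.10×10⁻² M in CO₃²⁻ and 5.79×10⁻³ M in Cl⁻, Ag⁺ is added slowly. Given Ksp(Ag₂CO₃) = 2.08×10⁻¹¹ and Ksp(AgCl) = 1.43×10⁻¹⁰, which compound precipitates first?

AgCl

Precipitation of each salt begins when its ion product equals Ksp.
For Ag₂CO₃: [Ag⁺] = (Ksp/[CO₃²⁻])^(1/2) = 2.59×10⁻⁵ M
For AgCl: [Ag⁺] = (Ksp/[Cl⁻]) = 2.47×10⁻⁸ M
The smaller threshold [Ag⁺] is reached first, so AgCl precipitates first.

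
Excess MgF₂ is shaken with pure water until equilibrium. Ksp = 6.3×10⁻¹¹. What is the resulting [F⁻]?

5.0×10⁻⁴ M

MgF₂(s) ⇌ Mg²⁺(aq) + 2 F⁻(aq)
If s mol/L of MgF₂ dissolves, [Mg²⁺] = s and [F⁻] = 2s.
Ksp = [Mg²⁺][F⁻]^2 = s · (2s)^2 = 4s^3 = 6.3×10⁻¹¹
s = 2.5×10⁻⁴ M
[F⁻] = 2s = 5.0×10⁻⁴ M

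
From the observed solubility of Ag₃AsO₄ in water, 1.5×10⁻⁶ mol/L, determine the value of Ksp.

Ksp = 1.4×10⁻²²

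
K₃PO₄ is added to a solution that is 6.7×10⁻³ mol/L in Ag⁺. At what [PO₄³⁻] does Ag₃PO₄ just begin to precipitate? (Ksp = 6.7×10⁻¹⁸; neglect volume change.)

Precipitation of each salt begins when its ion product equals Ksp.
Ag₃PO₄(s) ⇌ 3 Ag⁺(aq) + PO₄³⁻(aq)
Ksp = [Ag⁺]^3[PO₄³⁻] = [PO₄³⁻](6.7×10⁻³)^3
[PO₄³⁻] = 6.7×10⁻¹⁸ / (6.7×10⁻³)^3 = 2.2×10⁻¹¹
[PO₄³⁻] = 2.2×10⁻¹¹ mol/L

2.2×10⁻¹¹ M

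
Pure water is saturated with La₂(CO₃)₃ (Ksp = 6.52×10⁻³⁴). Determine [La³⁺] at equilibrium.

1.81×10⁻⁷ M

La₂(CO₃)₃(s) ⇌ 2 La³⁺(aq) + 3 CO₃²⁻(aq)
If s mol/L of La₂(CO₃)₃ dissolves, [La³⁺] = 2s and [CO₃²⁻] = 3s.
Ksp = [La³⁺]^2[CO₃²⁻]^3 = (2s)^2 · (3s)^3 = 108s^5 = 6.52×10⁻³⁴
s = 9.04×10⁻⁸ M
[La³⁺] = 2s = 1.81×10⁻⁷ M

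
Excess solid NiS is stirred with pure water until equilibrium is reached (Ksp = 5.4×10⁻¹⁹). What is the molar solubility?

NiS(s) ⇌ Ni²⁺(aq) + S²⁻(aq)
For each mole of NiS that dissolves per liter, [Ni²⁺] = s and [S²⁻] = s; let s denote this solubility.
Ksp = [Ni²⁺][S²⁻] = s · s = s^2
s^2 = 5.4×10⁻¹⁹
s = (5.4×10⁻¹⁹)^(1/2) = 7.3×10⁻¹⁰ mol L⁻¹

7.3×10⁻¹⁰ M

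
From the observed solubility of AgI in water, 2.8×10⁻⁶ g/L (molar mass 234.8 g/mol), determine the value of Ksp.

Ksp = 1.4×10⁻¹⁶

Molar solubility s = (2.8×10⁻⁶ g/L) / (234.8 g/mol) = 1.193×10⁻⁸ mol/L
AgI(s) ⇌ Ag⁺(aq) + I⁻(aq)
If s mol/L of AgI dissolves, [Ag⁺] = s and [I⁻] = s.
Ksp = [Ag⁺][I⁻] = s · s = s^2
Ksp = (1.193×10⁻⁸)^2 = 1.4×10⁻¹⁶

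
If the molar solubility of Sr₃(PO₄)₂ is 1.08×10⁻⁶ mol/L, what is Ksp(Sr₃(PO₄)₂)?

Sr₃(PO₄)₂(s) ⇌ 3 Sr²⁺(aq) + 2 PO₄³⁻(aq)
Call the molar solubility s, so that [Sr²⁺] = 3s and [PO₄³⁻] = 2s.
Ksp = [Sr²⁺]^3[PO₄³⁻]^2 = (3s)^3 · (2s)^2 = 108s^5
Ksp = 108 × (1.08×10⁻⁶)^5 = 1.59×10⁻²⁸

Ksp = 1.59×10⁻²⁸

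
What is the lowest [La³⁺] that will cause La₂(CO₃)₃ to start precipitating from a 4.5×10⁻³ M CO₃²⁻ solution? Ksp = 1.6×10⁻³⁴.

The threshold for precipitation is Q = Ksp.
La₂(CO₃)₃(s) ⇌ 2 La³⁺(aq) + 3 CO₃²⁻(aq)
Ksp = [La³⁺]^2[CO₃²⁻]^3 = [La³⁺]^2(4.5×10⁻³)^3
[La³⁺]^2 = 1.6×10⁻³⁴ / (4.5×10⁻³)^3 = 1.8×10⁻²⁷
[La³⁺] = 4.2×10⁻¹⁴ M

4.2×10⁻¹⁴ M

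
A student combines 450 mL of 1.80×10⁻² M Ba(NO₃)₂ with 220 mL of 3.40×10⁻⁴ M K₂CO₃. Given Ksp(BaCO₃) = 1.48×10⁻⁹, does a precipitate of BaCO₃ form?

The combined volume is 670 mL.
[Ba²⁺] = (1.80×10⁻²)(450)/670 = 1.21×10⁻² M
[CO₃²⁻] = (3.40×10⁻⁴)(220)/670 = 1.12×10⁻⁴ M
Q = [Ba²⁺][CO₃²⁻] = 1.35×10⁻⁶
Since Q (1.35×10⁻⁶) exceeds Ksp (1.48×10⁻⁹), BaCO₃ will precipitate.

Yes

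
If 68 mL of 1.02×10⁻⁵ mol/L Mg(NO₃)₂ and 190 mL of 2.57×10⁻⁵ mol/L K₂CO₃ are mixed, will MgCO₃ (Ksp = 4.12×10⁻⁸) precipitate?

Total volume after mixing = 68 + 190 = 258 mL.
[Mg²⁺] = (1.02×10⁻⁵)(68)/258 = 2.69×10⁻⁶ mol/L
[CO₃²⁻] = (2.57×10⁻⁵)(190)/258 = 1.89×10⁻⁵ mol/L
Q = [Mg²⁺][CO₃²⁻] = 5.09×10⁻¹¹
Q = 5.09×10⁻¹¹ < Ksp = 4.12×10⁻⁸, so the solution is unsaturated and no precipitate forms.

No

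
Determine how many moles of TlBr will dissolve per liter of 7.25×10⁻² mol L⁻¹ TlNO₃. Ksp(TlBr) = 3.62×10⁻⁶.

4.99×10⁻⁵ M

TlBr(s) ⇌ Tl⁺(aq) + Br⁻(aq)
Tl⁺ is already present at 7.25×10⁻² mol L⁻¹. If s mol/L of TlBr dissolves, [Br⁻] = s while [Tl⁺] ≈ 7.25×10⁻² mol L⁻¹.
Ksp = [Tl⁺][Br⁻] = (7.25×10⁻²)s
s = 3.62×10⁻⁶ / (7.25×10⁻²) = 4.99×10⁻⁵
s = 4.99×10⁻⁵ mol L⁻¹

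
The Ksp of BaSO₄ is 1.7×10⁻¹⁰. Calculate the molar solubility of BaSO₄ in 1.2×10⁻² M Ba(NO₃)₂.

1.4×10⁻⁸ M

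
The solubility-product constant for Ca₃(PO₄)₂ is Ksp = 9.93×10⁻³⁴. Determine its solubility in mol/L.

9.83×10⁻⁸ M

Ca₃(PO₄)₂(s) ⇌ 3 Ca²⁺(aq) + 2 PO₄³⁻(aq)
For each mole of Ca₃(PO₄)₂ that dissolves per liter, [Ca²⁺] = 3s and [PO₄³⁻] = 2s; let s denote this solubility.
Ksp = [Ca²⁺]^3[PO₄³⁻]^2 = (3s)^3 · (2s)^2 = 108s^5
108s^5 = 9.93×10⁻³⁴  ⇒  s^5 = 9.19×10⁻³⁶
s = 9.83×10⁻⁸ M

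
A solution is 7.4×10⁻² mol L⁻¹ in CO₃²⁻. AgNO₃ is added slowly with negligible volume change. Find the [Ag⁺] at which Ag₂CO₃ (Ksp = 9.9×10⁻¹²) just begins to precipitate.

1.2×10⁻⁵ M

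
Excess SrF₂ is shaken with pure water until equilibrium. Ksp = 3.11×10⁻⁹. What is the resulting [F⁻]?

SrF₂(s) ⇌ Sr²⁺(aq) + 2 F⁻(aq)
With molar solubility s: [Sr²⁺] = s, [F⁻] = 2s.
Ksp = [Sr²⁺][F⁻]^2 = s · (2s)^2 = 4s^3 = 3.11×10⁻⁹
s = 9.20×10⁻⁴ mol/L
[F⁻] = 2s = 1.84×10⁻³ mol/L

1.84×10⁻³ M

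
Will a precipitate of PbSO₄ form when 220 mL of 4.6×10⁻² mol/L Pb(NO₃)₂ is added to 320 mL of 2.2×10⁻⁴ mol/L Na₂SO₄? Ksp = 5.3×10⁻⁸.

Yes

After mixing, V = 220 mL + 320 mL = 540 mL.
[Pb²⁺] = (4.6×10⁻²)(220)/540 = 1.9×10⁻² mol/L
[SO₄²⁻] = (2.2×10⁻⁴)(320)/540 = 1.3×10⁻⁴ mol/L
Q = [Pb²⁺][SO₄²⁻] = 2.4×10⁻⁶
Since Q (2.4×10⁻⁶) exceeds Ksp (5.3×10⁻⁸), PbSO₄ will precipitate.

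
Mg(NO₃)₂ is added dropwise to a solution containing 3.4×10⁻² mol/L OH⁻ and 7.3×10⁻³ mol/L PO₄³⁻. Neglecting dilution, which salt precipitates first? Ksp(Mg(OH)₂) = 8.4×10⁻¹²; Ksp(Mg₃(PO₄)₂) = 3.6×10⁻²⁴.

Mg(OH)₂

Each salt precipitates once Q = Ksp for that salt.
For Mg(OH)₂: [Mg²⁺] = (Ksp/[OH⁻]^2) = 7.3×10⁻⁹ mol/L
For Mg₃(PO₄)₂: [Mg²⁺] = (Ksp/[PO₄³⁻]^2)^(1/3) = 4.1×10⁻⁷ mol/L
Since Mg(OH)₂ needs less Mg²⁺ to reach saturation, it precipitates first.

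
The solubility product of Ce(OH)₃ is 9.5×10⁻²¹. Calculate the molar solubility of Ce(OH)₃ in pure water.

Ce(OH)₃(s) ⇌ Ce³⁺(aq) + 3 OH⁻(aq)
If s mol/L of Ce(OH)₃ dissolves, [Ce³⁺] = s and [OH⁻] = 3s.
Ksp = [Ce³⁺][OH⁻]^3 = s · (3s)^3 = 27s^4
27s^4 = 9.5×10⁻²¹  ⇒  s^4 = 3.5×10⁻²²
Taking the 4th root, s = 4.3×10⁻⁶ mol L⁻¹.

4.3×10⁻⁶ M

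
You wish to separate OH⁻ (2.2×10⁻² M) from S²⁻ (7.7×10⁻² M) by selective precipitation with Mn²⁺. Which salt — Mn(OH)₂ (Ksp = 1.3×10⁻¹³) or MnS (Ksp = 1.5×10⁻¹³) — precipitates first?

Each salt precipitates once Q = Ksp for that salt.
For Mn(OH)₂: [Mn²⁺] = (Ksp/[OH⁻]^2) = 2.7×10⁻¹⁰ M
For MnS: [Mn²⁺] = (Ksp/[S²⁻]) = 1.9×10⁻¹² M
MnS requires the lower [Mn²⁺], so it precipitates first.

MnS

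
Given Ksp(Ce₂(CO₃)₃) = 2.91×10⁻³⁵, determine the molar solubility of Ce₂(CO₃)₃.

Ce₂(CO₃)₃(s) ⇌ 2 Ce³⁺(aq) + 3 CO₃²⁻(aq)
With molar solubility s: [Ce³⁺] = 2s, [CO₃²⁻] = 3s.
Ksp = [Ce³⁺]^2[CO₃²⁻]^3 = (2s)^2 · (3s)^3 = 108s^5
108s^5 = 2.91×10⁻³⁵  ⇒  s^5 = 2.69×10⁻³⁷
Taking the 5th root, s = 4.85×10⁻⁸ M.

4.85×10⁻⁸ M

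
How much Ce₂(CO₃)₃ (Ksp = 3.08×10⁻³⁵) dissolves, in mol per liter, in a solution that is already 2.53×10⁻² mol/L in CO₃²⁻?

Ce₂(CO₃)₃(s) ⇌ 2 Ce³⁺(aq) + 3 CO₃²⁻(aq)
CO₃²⁻ is already present at 2.53×10⁻² mol/L. If s mol/L of Ce₂(CO₃)₃ dissolves, [Ce³⁺] = 2s while [CO₃²⁻] ≈ 2.53×10⁻² mol/L.
Ksp = [Ce³⁺]^2[CO₃²⁻]^3 = (2s)^2(2.53×10⁻²)^3
(2s)^2 = 3.08×10⁻³⁵ / (2.53×10⁻²)^3 = 1.90×10⁻³⁰
s = 6.90×10⁻¹⁶ mol/L

6.90×10⁻¹⁶ M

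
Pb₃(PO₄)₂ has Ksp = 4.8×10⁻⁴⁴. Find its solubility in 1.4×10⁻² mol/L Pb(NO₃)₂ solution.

6.6×10⁻²⁰ M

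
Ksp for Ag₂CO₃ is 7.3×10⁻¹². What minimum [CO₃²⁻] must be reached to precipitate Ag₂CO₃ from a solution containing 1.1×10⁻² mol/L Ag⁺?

6.0×10⁻⁸ M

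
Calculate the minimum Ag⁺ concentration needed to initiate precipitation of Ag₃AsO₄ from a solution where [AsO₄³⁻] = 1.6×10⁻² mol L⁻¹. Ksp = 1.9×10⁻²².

2.3×10⁻⁷ M

Each salt precipitates once Q = Ksp for that salt.
Ag₃AsO₄(s) ⇌ 3 Ag⁺(aq) + AsO₄³⁻(aq)
Ksp = [Ag⁺]^3[AsO₄³⁻] = [Ag⁺]^3(1.6×10⁻²)
[Ag⁺]^3 = 1.9×10⁻²² / (1.6×10⁻²) = 1.2×10⁻²⁰
[Ag⁺] = 2.3×10⁻⁷ mol L⁻¹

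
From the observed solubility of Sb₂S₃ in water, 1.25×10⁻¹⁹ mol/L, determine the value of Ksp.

Sb₂S₃(s) ⇌ 2 Sb³⁺(aq) + 3 S²⁻(aq)
For each mole of Sb₂S₃ that dissolves per liter, [Sb³⁺] = 2s and [S²⁻] = 3s; let s denote this solubility.
Ksp = [Sb³⁺]^2[S²⁻]^3 = (2s)^2 · (3s)^3 = 108s^5
Ksp = 108 × (1.25×10⁻¹⁹)^5 = 3.30×10⁻⁹³

Ksp = 3.30×10⁻⁹³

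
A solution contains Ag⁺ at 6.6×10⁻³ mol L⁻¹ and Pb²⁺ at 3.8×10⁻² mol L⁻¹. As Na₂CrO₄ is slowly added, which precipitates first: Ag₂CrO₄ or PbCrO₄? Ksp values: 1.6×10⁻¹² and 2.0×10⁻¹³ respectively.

PbCrO₄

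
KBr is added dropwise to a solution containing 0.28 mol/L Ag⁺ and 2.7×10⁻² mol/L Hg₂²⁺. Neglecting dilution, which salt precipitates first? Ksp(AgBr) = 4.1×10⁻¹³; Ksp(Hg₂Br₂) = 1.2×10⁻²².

AgBr

A salt starts to precipitate once the ion product Q reaches its Ksp.
For AgBr: [Br⁻] = (Ksp/[Ag⁺]) = 1.5×10⁻¹² mol/L
For Hg₂Br₂: [Br⁻] = (Ksp/[Hg₂²⁺])^(1/2) = 6.7×10⁻¹¹ mol/L
Since AgBr needs less Br⁻ to reach saturation, it precipitates first.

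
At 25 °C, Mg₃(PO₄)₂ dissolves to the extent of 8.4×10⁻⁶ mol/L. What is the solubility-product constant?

Ksp = 4.5×10⁻²⁴

Mg₃(PO₄)₂(s) ⇌ 3 Mg²⁺(aq) + 2 PO₄³⁻(aq)
Let s be the molar solubility. Then [Mg²⁺] = 3s and [PO₄³⁻] = 2s.
Ksp = [Mg²⁺]^3[PO₄³⁻]^2 = (3s)^3 · (2s)^2 = 108s^5
Ksp = 108 × (8.4×10⁻⁶)^5 = 4.5×10⁻²⁴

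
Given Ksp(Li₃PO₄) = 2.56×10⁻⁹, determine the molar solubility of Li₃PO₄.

3.12×10⁻³ M

Li₃PO₄(s) ⇌ 3 Li⁺(aq) + PO₄³⁻(aq)
Let s be the molar solubility. Then [Li⁺] = 3s and [PO₄³⁻] = s.
Ksp = [Li⁺]^3[PO₄³⁻] = (3s)^3 · s = 27s^4
27s^4 = 2.56×10⁻⁹  ⇒  s^4 = 9.48×10⁻¹¹
Taking the 4th root, s = 3.12×10⁻³ M.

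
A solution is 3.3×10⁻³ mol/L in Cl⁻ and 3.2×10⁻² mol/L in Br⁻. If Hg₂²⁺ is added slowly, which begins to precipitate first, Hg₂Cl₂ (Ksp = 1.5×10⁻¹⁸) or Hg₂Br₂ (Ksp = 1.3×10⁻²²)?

Hg₂Br₂

The threshold for precipitation is Q = Ksp.
For Hg₂Cl₂: [Hg₂²⁺] = (Ksp/[Cl⁻]^2) = 1.4×10⁻¹³ mol/L
For Hg₂Br₂: [Hg₂²⁺] = (Ksp/[Br⁻]^2) = 1.3×10⁻¹⁹ mol/L
Since Hg₂Br₂ needs less Hg₂²⁺ to reach saturation, it precipitates first.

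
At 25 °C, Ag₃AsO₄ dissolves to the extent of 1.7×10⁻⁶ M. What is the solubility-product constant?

Ksp = 2.3×10⁻²²

Ag₃AsO₄(s) ⇌ 3 Ag⁺(aq) + AsO₄³⁻(aq)
For each mole of Ag₃AsO₄ that dissolves per liter, [Ag⁺] = 3s and [AsO₄³⁻] = s; let s denote this solubility.
Ksp = [Ag⁺]^3[AsO₄³⁻] = (3s)^3 · s = 27s^4
Ksp = 27 × (1.7×10⁻⁶)^4 = 2.3×10⁻²²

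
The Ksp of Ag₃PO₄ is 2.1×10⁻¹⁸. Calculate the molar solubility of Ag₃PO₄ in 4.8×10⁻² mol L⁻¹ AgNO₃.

Ag₃PO₄(s) ⇌ 3 Ag⁺(aq) + PO₄³⁻(aq)
Let s be the solubility of Ag₃PO₄ here. The common ion gives [Ag⁺] ≈ 4.8×10⁻² mol L⁻¹, and [PO₄³⁻] = s.
Ksp = [Ag⁺]^3[PO₄³⁻] = (4.8×10⁻²)^3s
s = 2.1×10⁻¹⁸ / (4.8×10⁻²)^3 = 1.9×10⁻¹⁴
s = 1.9×10⁻¹⁴ mol L⁻¹

1.9×10⁻¹⁴ M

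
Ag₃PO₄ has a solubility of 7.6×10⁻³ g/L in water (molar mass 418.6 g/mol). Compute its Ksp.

Molar solubility s = (7.6×10⁻³ g/L) / (418.6 g/mol) = 1.816×10⁻⁵ mol/L
Ag₃PO₄(s) ⇌ 3 Ag⁺(aq) + PO₄³⁻(aq)
Let s be the molar solubility. Then [Ag⁺] = 3s and [PO₄³⁻] = s.
Ksp = [Ag⁺]^3[PO₄³⁻] = (3s)^3 · s = 27s^4
Ksp = 27 × (1.816×10⁻⁵)^4 = 2.9×10⁻¹⁸

Ksp = 2.9×10⁻¹⁸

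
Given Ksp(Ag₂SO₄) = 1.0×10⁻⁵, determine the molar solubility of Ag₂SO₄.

Ag₂SO₄(s) ⇌ 2 Ag⁺(aq) + SO₄²⁻(aq)
With molar solubility s: [Ag⁺] = 2s, [SO₄²⁻] = s.
Ksp = [Ag⁺]^2[SO₄²⁻] = (2s)^2 · s = 4s^3
4s^3 = 1.0×10⁻⁵  ⇒  s^3 = 2.5×10⁻⁶
s = 1.4×10⁻² mol L⁻¹

1.4×10⁻² M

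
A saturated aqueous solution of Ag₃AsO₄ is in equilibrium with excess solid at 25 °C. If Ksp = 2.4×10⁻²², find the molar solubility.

1.7×10⁻⁶ M

Ag₃AsO₄(s) ⇌ 3 Ag⁺(aq) + AsO₄³⁻(aq)
If s mol/L of Ag₃AsO₄ dissolves, [Ag⁺] = 3s and [AsO₄³⁻] = s.
Ksp = [Ag⁺]^3[AsO₄³⁻] = (3s)^3 · s = 27s^4
27s^4 = 2.4×10⁻²²  ⇒  s^4 = 8.9×10⁻²⁴
s = (8.9×10⁻²⁴)^(1/4) = 1.7×10⁻⁶ mol L⁻¹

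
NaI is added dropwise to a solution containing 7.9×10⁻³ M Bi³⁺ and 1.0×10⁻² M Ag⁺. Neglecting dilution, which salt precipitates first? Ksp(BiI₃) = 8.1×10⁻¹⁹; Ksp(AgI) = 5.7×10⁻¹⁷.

AgI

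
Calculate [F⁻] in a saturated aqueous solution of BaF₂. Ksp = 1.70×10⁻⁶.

BaF₂(s) ⇌ Ba²⁺(aq) + 2 F⁻(aq)
Let s be the molar solubility. Then [Ba²⁺] = s and [F⁻] = 2s.
Ksp = [Ba²⁺][F⁻]^2 = s · (2s)^2 = 4s^3 = 1.70×10⁻⁶
s = 7.52×10⁻³ mol L⁻¹
[F⁻] = 2s = 1.50×10⁻² mol L⁻¹

1.50×10⁻² M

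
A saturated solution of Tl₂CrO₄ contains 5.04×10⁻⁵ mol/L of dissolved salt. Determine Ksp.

Tl₂CrO₄(s) ⇌ 2 Tl⁺(aq) + CrO₄²⁻(aq)
Let s be the molar solubility. Then [Tl⁺] = 2s and [CrO₄²⁻] = s.
Ksp = [Tl⁺]^2[CrO₄²⁻] = (2s)^2 · s = 4s^3
Ksp = 4 × (5.04×10⁻⁵)^3 = 5.12×10⁻¹³

Ksp = 5.12×10⁻¹³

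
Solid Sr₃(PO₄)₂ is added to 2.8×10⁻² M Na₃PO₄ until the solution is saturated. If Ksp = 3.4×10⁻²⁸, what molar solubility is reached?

Sr₃(PO₄)₂(s) ⇌ 3 Sr²⁺(aq) + 2 PO₄³⁻(aq)
PO₄³⁻ is already present at 2.8×10⁻² M. If s mol/L of Sr₃(PO₄)₂ dissolves, [Sr²⁺] = 3s while [PO₄³⁻] ≈ 2.8×10⁻² M.
Ksp = [Sr²⁺]^3[PO₄³⁻]^2 = (3s)^3(2.8×10⁻²)^2
(3s)^3 = 3.4×10⁻²⁸ / (2.8×10⁻²)^2 = 4.3×10⁻²⁵
s = 2.5×10⁻⁹ M

2.5×10⁻⁹ M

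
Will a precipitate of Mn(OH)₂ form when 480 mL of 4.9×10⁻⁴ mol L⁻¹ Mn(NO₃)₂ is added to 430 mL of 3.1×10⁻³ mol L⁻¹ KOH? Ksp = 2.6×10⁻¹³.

Yes

Total volume after mixing = 480 + 430 = 910 mL.
[Mn²⁺] = (4.9×10⁻⁴)(480)/910 = 2.6×10⁻⁴ mol L⁻¹
[OH⁻] = (3.1×10⁻³)(430)/910 = 1.5×10⁻³ mol L⁻¹
Q = [Mn²⁺][OH⁻]^2 = 5.5×10⁻¹⁰
Q = 5.5×10⁻¹⁰ > Ksp = 2.6×10⁻¹³, so the solution is supersaturated and Mn(OH)₂ precipitates.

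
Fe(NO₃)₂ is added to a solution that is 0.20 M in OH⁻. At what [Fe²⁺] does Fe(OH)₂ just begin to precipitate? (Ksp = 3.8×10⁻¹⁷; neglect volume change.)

Precipitation begins when Q = Ksp.
Fe(OH)₂(s) ⇌ Fe²⁺(aq) + 2 OH⁻(aq)
Ksp = [Fe²⁺][OH⁻]^2 = [Fe²⁺](0.20)^2
[Fe²⁺] = 3.8×10⁻¹⁷ / (0.20)^2 = 9.5×10⁻¹⁶
[Fe²⁺] = 9.5×10⁻¹⁶ M

9.5×10⁻¹⁶ M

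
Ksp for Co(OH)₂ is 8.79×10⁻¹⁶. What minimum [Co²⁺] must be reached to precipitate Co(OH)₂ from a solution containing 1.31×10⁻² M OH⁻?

Each salt precipitates once Q = Ksp for that salt.
Co(OH)₂(s) ⇌ Co²⁺(aq) + 2 OH⁻(aq)
Ksp = [Co²⁺][OH⁻]^2 = [Co²⁺](1.31×10⁻²)^2
[Co²⁺] = 8.79×10⁻¹⁶ / (1.31×10⁻²)^2 = 5.12×10⁻¹²
[Co²⁺] = 5.12×10⁻¹² M

5.12×10⁻¹² M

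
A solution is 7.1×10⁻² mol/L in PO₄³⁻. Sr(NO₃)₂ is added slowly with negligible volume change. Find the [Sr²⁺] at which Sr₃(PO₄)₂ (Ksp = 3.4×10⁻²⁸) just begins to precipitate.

4.1×10⁻⁹ M

Each salt precipitates once Q = Ksp for that salt.
Sr₃(PO₄)₂(s) ⇌ 3 Sr²⁺(aq) + 2 PO₄³⁻(aq)
Ksp = [Sr²⁺]^3[PO₄³⁻]^2 = [Sr²⁺]^3(7.1×10⁻²)^2
[Sr²⁺]^3 = 3.4×10⁻²⁸ / (7.1×10⁻²)^2 = 6.7×10⁻²⁶
[Sr²⁺] = 4.1×10⁻⁹ mol/L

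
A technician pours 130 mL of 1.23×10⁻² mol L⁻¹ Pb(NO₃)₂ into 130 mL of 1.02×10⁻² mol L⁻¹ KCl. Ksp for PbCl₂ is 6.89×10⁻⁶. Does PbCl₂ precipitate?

The combined volume is 260 mL.
[Pb²⁺] = (1.23×10⁻²)(130)/260 = 6.15×10⁻³ mol L⁻¹
[Cl⁻] = (1.02×10⁻²)(130)/260 = 5.10×10⁻³ mol L⁻¹
Q = [Pb²⁺][Cl⁻]^2 = 1.60×10⁻⁷
Q < Ksp (1.60×10⁻⁷ vs 6.89×10⁻⁶); the solution remains unsaturated and no precipitate forms.

No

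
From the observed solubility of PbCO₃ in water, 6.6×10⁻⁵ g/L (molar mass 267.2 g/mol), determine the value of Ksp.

s = (6.6×10⁻⁵ g L⁻¹)/(267.2 g mol⁻¹) = 2.470×10⁻⁷ M
PbCO₃(s) ⇌ Pb²⁺(aq) + CO₃²⁻(aq)
If s mol/L of PbCO₃ dissolves, [Pb²⁺] = s and [CO₃²⁻] = s.
Ksp = [Pb²⁺][CO₃²⁻] = s · s = s^2
Ksp = (2.470×10⁻⁷)^2 = 6.1×10⁻¹⁴

Ksp = 6.1×10⁻¹⁴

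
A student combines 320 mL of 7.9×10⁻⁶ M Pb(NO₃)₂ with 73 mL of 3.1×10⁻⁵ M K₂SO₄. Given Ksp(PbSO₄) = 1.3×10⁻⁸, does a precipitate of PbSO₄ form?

Total volume after mixing = 320 + 73 = 393 mL.
[Pb²⁺] = (7.9×10⁻⁶)(320)/393 = 6.4×10⁻⁶ M
[SO₄²⁻] = (3.1×10⁻⁵)(73)/393 = 5.8×10⁻⁶ M
Q = [Pb²⁺][SO₄²⁻] = 3.7×10⁻¹¹
Q < Ksp (3.7×10⁻¹¹ vs 1.3×10⁻⁸); the solution remains unsaturated and no precipitate forms.

No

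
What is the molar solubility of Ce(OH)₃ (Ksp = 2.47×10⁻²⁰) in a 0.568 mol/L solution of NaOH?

1.35×10⁻¹⁹ M

Ce(OH)₃(s) ⇌ Ce³⁺(aq) + 3 OH⁻(aq)
Let s be the solubility of Ce(OH)₃ here. The common ion gives [OH⁻] ≈ 0.568 mol/L, and [Ce³⁺] = s.
Ksp = [Ce³⁺][OH⁻]^3 = s(0.568)^3
s = 2.47×10⁻²⁰ / (0.568)^3 = 1.35×10⁻¹⁹
s = 1.35×10⁻¹⁹ mol/L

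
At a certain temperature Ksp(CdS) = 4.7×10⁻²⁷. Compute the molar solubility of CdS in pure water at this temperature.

6.9×10⁻¹⁴ M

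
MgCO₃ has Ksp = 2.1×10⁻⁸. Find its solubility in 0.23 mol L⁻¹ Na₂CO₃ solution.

MgCO₃(s) ⇌ Mg²⁺(aq) + CO₃²⁻(aq)
CO₃²⁻ is already present at 0.23 mol L⁻¹. If s mol/L of MgCO₃ dissolves, [Mg²⁺] = s while [CO₃²⁻] ≈ 0.23 mol L⁻¹.
Ksp = [Mg²⁺][CO₃²⁻] = s(0.23)
s = 2.1×10⁻⁸ / (0.23) = 9.1×10⁻⁸
s = 9.1×10⁻⁸ mol L⁻¹

9.1×10⁻⁸ M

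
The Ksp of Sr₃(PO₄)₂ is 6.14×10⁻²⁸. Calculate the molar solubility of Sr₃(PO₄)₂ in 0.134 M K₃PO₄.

Sr₃(PO₄)₂(s) ⇌ 3 Sr²⁺(aq) + 2 PO₄³⁻(aq)
Let s be the solubility of Sr₃(PO₄)₂ here. The common ion gives [PO₄³⁻] ≈ 0.134 M, and [Sr²⁺] = 3s.
Ksp = [Sr²⁺]^3[PO₄³⁻]^2 = (3s)^3(0.134)^2
(3s)^3 = 6.14×10⁻²⁸ / (0.134)^2 = 3.42×10⁻²⁶
s = 1.08×10⁻⁹ M

1.08×10⁻⁹ M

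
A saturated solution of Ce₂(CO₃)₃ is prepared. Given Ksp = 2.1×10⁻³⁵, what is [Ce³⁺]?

Ce₂(CO₃)₃(s) ⇌ 2 Ce³⁺(aq) + 3 CO₃²⁻(aq)
For each mole of Ce₂(CO₃)₃ that dissolves per liter, [Ce³⁺] = 2s and [CO₃²⁻] = 3s; let s denote this solubility.
Ksp = [Ce³⁺]^2[CO₃²⁻]^3 = (2s)^2 · (3s)^3 = 108s^5 = 2.1×10⁻³⁵
s = 4.5×10⁻⁸ M
[Ce³⁺] = 2s = 9.1×10⁻⁸ M

9.1×10⁻⁸ M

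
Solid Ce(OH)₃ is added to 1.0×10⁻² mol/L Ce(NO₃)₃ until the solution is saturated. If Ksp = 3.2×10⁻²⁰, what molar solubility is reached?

4.9×10⁻⁷ M

Ce(OH)₃(s) ⇌ Ce³⁺(aq) + 3 OH⁻(aq)
With Ce³⁺ already at 1.0×10⁻² mol/L and s small, take [Ce³⁺] ≈ 1.0×10⁻² mol/L and [OH⁻] = 3s.
Ksp = [Ce³⁺][OH⁻]^3 = (1.0×10⁻²)(3s)^3
(3s)^3 = 3.2×10⁻²⁰ / (1.0×10⁻²) = 3.2×10⁻¹⁸
s = 4.9×10⁻⁷ mol/L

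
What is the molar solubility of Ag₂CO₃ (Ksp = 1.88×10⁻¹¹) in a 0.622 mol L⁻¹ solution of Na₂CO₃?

Ag₂CO₃(s) ⇌ 2 Ag⁺(aq) + CO₃²⁻(aq)
With CO₃²⁻ already at 0.622 mol L⁻¹ and s small, take [CO₃²⁻] ≈ 0.622 mol L⁻¹ and [Ag⁺] = 2s.
Ksp = [Ag⁺]^2[CO₃²⁻] = (2s)^2(0.622)
(2s)^2 = 1.88×10⁻¹¹ / (0.622) = 3.02×10⁻¹¹
s = 2.75×10⁻⁶ mol L⁻¹

2.75×10⁻⁶ M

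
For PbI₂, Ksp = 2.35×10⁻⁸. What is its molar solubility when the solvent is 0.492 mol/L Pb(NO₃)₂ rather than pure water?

1.09×10⁻⁴ M

PbI₂(s) ⇌ Pb²⁺(aq) + 2 I⁻(aq)
Let s be the solubility of PbI₂ here. The common ion gives [Pb²⁺] ≈ 0.492 mol/L, and [I⁻] = 2s.
Ksp = [Pb²⁺][I⁻]^2 = (0.492)(2s)^2
(2s)^2 = 2.35×10⁻⁸ / (0.492) = 4.78×10⁻⁸
s = 1.09×10⁻⁴ mol/L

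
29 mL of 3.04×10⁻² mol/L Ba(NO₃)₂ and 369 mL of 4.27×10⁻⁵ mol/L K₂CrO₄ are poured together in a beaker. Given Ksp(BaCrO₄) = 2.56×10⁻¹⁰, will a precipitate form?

Yes

Total volume after mixing = 29 + 369 = 398 mL.
[Ba²⁺] = (3.04×10⁻²)(29)/398 = 2.22×10⁻³ mol/L
[CrO₄²⁻] = (4.27×10⁻⁵)(369)/398 = 3.96×10⁻⁵ mol/L
Q = [Ba²⁺][CrO₄²⁻] = 8.77×10⁻⁸
Q = 8.77×10⁻⁸ > Ksp = 2.56×10⁻¹⁰, so the solution is supersaturated and BaCrO₄ precipitates.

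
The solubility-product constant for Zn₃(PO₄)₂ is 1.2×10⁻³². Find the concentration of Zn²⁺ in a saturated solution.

Zn₃(PO₄)₂(s) ⇌ 3 Zn²⁺(aq) + 2 PO₄³⁻(aq)
Call the molar solubility s, so that [Zn²⁺] = 3s and [PO₄³⁻] = 2s.
Ksp = [Zn²⁺]^3[PO₄³⁻]^2 = (3s)^3 · (2s)^2 = 108s^5 = 1.2×10⁻³²
s = 1.6×10⁻⁷ mol/L
[Zn²⁺] = 3s = 4.9×10⁻⁷ mol/L

4.9×10⁻⁷ M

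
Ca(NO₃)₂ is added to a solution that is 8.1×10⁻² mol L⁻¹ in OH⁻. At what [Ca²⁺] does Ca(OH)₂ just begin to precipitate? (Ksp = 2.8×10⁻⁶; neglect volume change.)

Each salt precipitates once Q = Ksp for that salt.
Ca(OH)₂(s) ⇌ Ca²⁺(aq) + 2 OH⁻(aq)
Ksp = [Ca²⁺][OH⁻]^2 = [Ca²⁺](8.1×10⁻²)^2
[Ca²⁺] = 2.8×10⁻⁶ / (8.1×10⁻²)^2 = 4.3×10⁻⁴
[Ca²⁺] = 4.3×10⁻⁴ mol L⁻¹

4.3×10⁻⁴ M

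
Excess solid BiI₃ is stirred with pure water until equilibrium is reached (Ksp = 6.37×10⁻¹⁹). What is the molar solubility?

1.24×10⁻⁵ M

BiI₃(s) ⇌ Bi³⁺(aq) + 3 I⁻(aq)
With molar solubility s: [Bi³⁺] = s, [I⁻] = 3s.
Ksp = [Bi³⁺][I⁻]^3 = s · (3s)^3 = 27s^4
27s^4 = 6.37×10⁻¹⁹  ⇒  s^4 = 2.36×10⁻²⁰
s = 1.24×10⁻⁵ mol L⁻¹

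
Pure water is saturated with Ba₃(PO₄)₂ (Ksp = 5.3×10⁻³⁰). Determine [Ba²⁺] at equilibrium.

1.6×10⁻⁶ M

Ba₃(PO₄)₂(s) ⇌ 3 Ba²⁺(aq) + 2 PO₄³⁻(aq)
If s mol/L of Ba₃(PO₄)₂ dissolves, [Ba²⁺] = 3s and [PO₄³⁻] = 2s.
Ksp = [Ba²⁺]^3[PO₄³⁻]^2 = (3s)^3 · (2s)^2 = 108s^5 = 5.3×10⁻³⁰
s = 5.5×10⁻⁷ M
[Ba²⁺] = 3s = 1.6×10⁻⁶ M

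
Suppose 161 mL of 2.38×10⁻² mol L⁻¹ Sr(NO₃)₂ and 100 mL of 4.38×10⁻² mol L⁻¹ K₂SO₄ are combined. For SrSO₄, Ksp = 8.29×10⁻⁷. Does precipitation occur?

Yes

After mixing, V = 161 mL + 100 mL = 261 mL.
[Sr²⁺] = (2.38×10⁻²)(161)/261 = 1.47×10⁻² mol L⁻¹
[SO₄²⁻] = (4.38×10⁻²)(100)/261 = 1.68×10⁻² mol L⁻¹
Q = [Sr²⁺][SO₄²⁻] = 2.46×10⁻⁴
Because Q > Ksp (2.46×10⁻⁴ vs 8.29×10⁻⁷), a precipitate of SrSO₄ forms.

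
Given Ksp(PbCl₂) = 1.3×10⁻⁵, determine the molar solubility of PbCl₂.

PbCl₂(s) ⇌ Pb²⁺(aq) + 2 Cl⁻(aq)
With molar solubility s: [Pb²⁺] = s, [Cl⁻] = 2s.
Ksp = [Pb²⁺][Cl⁻]^2 = s · (2s)^2 = 4s^3
4s^3 = 1.3×10⁻⁵  ⇒  s^3 = 3.3×10⁻⁶
s = (3.3×10⁻⁶)^(1/3) = 1.5×10⁻² mol/L

1.5×10⁻² M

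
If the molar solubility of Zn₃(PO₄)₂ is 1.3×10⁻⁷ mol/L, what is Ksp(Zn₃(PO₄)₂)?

Zn₃(PO₄)₂(s) ⇌ 3 Zn²⁺(aq) + 2 PO₄³⁻(aq)
If s mol/L of Zn₃(PO₄)₂ dissolves, [Zn²⁺] = 3s and [PO₄³⁻] = 2s.
Ksp = [Zn²⁺]^3[PO₄³⁻]^2 = (3s)^3 · (2s)^2 = 108s^5
Ksp = 108 × (1.3×10⁻⁷)^5 = 4.0×10⁻³³

Ksp = 4.0×10⁻³³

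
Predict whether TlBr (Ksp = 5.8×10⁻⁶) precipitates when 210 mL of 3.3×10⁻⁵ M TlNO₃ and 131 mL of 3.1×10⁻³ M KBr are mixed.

No

Total volume after mixing = 210 + 131 = 341 mL.
[Tl⁺] = (3.3×10⁻⁵)(210)/341 = 2.0×10⁻⁵ M
[Br⁻] = (3.1×10⁻³)(131)/341 = 1.2×10⁻³ M
Q = [Tl⁺][Br⁻] = 2.4×10⁻⁸
Q = 2.4×10⁻⁸ < Ksp = 5.8×10⁻⁶, so the solution is unsaturated and no precipitate forms.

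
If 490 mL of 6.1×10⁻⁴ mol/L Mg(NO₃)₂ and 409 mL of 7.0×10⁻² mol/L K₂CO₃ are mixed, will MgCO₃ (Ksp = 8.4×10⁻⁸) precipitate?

Yes

After mixing, V = 490 mL + 409 mL = 899 mL.
[Mg²⁺] = (6.1×10⁻⁴)(490)/899 = 3.3×10⁻⁴ mol/L
[CO₃²⁻] = (7.0×10⁻²)(409)/899 = 3.2×10⁻² mol/L
Q = [Mg²⁺][CO₃²⁻] = 1.1×10⁻⁵
Q = 1.1×10⁻⁵ > Ksp = 8.4×10⁻⁸, so the solution is supersaturated and MgCO₃ precipitates.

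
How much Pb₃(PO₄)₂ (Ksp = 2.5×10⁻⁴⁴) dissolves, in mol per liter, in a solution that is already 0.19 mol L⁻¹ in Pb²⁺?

9.5×10⁻²² M

Pb₃(PO₄)₂(s) ⇌ 3 Pb²⁺(aq) + 2 PO₄³⁻(aq)
Pb²⁺ is already present at 0.19 mol L⁻¹. If s mol/L of Pb₃(PO₄)₂ dissolves, [PO₄³⁻] = 2s while [Pb²⁺] ≈ 0.19 mol L⁻¹.
Ksp = [Pb²⁺]^3[PO₄³⁻]^2 = (0.19)^3(2s)^2
(2s)^2 = 2.5×10⁻⁴⁴ / (0.19)^3 = 3.6×10⁻⁴²
s = 9.5×10⁻²² mol L⁻¹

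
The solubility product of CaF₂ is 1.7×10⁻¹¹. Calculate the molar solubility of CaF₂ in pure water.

CaF₂(s) ⇌ Ca²⁺(aq) + 2 F⁻(aq)
For each mole of CaF₂ that dissolves per liter, [Ca²⁺] = s and [F⁻] = 2s; let s denote this solubility.
Ksp = [Ca²⁺][F⁻]^2 = s · (2s)^2 = 4s^3
4s^3 = 1.7×10⁻¹¹  ⇒  s^3 = 4.3×10⁻¹²
s = 1.6×10⁻⁴ mol/L

1.6×10⁻⁴ M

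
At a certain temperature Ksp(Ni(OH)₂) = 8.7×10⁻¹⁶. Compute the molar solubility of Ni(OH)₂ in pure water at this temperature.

6.0×10⁻⁶ M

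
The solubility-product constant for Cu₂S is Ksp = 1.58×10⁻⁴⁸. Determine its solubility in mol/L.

7.34×10⁻¹⁷ M

Cu₂S(s) ⇌ 2 Cu⁺(aq) + S²⁻(aq)
Call the molar solubility s, so that [Cu⁺] = 2s and [S²⁻] = s.
Ksp = [Cu⁺]^2[S²⁻] = (2s)^2 · s = 4s^3
4s^3 = 1.58×10⁻⁴⁸  ⇒  s^3 = 3.95×10⁻⁴⁹
s = (3.95×10⁻⁴⁹)^(1/3) = 7.34×10⁻¹⁷ M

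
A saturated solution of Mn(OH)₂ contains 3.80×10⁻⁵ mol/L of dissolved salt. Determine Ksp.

Ksp = 2.19×10⁻¹³

Mn(OH)₂(s) ⇌ Mn²⁺(aq) + 2 OH⁻(aq)
Call the molar solubility s, so that [Mn²⁺] = s and [OH⁻] = 2s.
Ksp = [Mn²⁺][OH⁻]^2 = s · (2s)^2 = 4s^3
Ksp = 4 × (3.80×10⁻⁵)^3 = 2.19×10⁻¹³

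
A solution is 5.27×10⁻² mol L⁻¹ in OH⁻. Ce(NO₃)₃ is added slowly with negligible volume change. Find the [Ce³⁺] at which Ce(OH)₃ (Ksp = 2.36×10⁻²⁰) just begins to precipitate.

1.61×10⁻¹⁶ M

Precipitation of each salt begins when its ion product equals Ksp.
Ce(OH)₃(s) ⇌ Ce³⁺(aq) + 3 OH⁻(aq)
Ksp = [Ce³⁺][OH⁻]^3 = [Ce³⁺](5.27×10⁻²)^3
[Ce³⁺] = 2.36×10⁻²⁰ / (5.27×10⁻²)^3 = 1.61×10⁻¹⁶
[Ce³⁺] = 1.61×10⁻¹⁶ mol L⁻¹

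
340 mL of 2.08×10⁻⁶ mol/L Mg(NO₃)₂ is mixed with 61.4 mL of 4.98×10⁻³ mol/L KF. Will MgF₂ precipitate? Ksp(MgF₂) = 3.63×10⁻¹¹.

Total volume after mixing = 340 + 61.4 = 401.4 mL.
[Mg²⁺] = (2.08×10⁻⁶)(340)/401.4 = 1.76×10⁻⁶ mol/L
[F⁻] = (4.98×10⁻³)(61.4)/401.4 = 7.62×10⁻⁴ mol/L
Q = [Mg²⁺][F⁻]^2 = 1.02×10⁻¹²
Q = 1.02×10⁻¹² < Ksp = 3.63×10⁻¹¹, so the solution is unsaturated and no precipitate forms.

No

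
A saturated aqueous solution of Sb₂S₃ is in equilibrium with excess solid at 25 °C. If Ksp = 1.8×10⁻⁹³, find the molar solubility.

1.1×10⁻¹⁹ M

Sb₂S₃(s) ⇌ 2 Sb³⁺(aq) + 3 S²⁻(aq)
Let s be the molar solubility. Then [Sb³⁺] = 2s and [S²⁻] = 3s.
Ksp = [Sb³⁺]^2[S²⁻]^3 = (2s)^2 · (3s)^3 = 108s^5
108s^5 = 1.8×10⁻⁹³  ⇒  s^5 = 1.7×10⁻⁹⁵
s = 1.1×10⁻¹⁹ mol/L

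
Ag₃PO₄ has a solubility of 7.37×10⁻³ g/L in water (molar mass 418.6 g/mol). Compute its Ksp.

Ksp = 2.59×10⁻¹⁸

Convert to molarity: s = 7.37×10⁻³ / 418.6 = 1.7606×10⁻⁵ mol/L
Ag₃PO₄(s) ⇌ 3 Ag⁺(aq) + PO₄³⁻(aq)
With molar solubility s: [Ag⁺] = 3s, [PO₄³⁻] = s.
Ksp = [Ag⁺]^3[PO₄³⁻] = (3s)^3 · s = 27s^4
Ksp = 27 × (1.7606×10⁻⁵)^4 = 2.59×10⁻¹⁸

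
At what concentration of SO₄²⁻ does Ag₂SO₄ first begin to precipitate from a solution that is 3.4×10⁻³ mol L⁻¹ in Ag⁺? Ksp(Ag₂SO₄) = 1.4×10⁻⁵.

Precipitation begins when Q = Ksp.
Ag₂SO₄(s) ⇌ 2 Ag⁺(aq) + SO₄²⁻(aq)
Ksp = [Ag⁺]^2[SO₄²⁻] = [SO₄²⁻](3.4×10⁻³)^2
[SO₄²⁻] = 1.4×10⁻⁵ / (3.4×10⁻³)^2 = 1.2
[SO₄²⁻] = 1.2 mol L⁻¹

1.2 M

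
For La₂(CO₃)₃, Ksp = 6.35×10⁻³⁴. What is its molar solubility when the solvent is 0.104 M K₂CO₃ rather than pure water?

3.76×10⁻¹⁶ M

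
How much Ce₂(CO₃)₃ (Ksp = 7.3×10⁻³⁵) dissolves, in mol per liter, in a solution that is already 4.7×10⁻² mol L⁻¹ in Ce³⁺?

1.1×10⁻¹¹ M

Ce₂(CO₃)₃(s) ⇌ 2 Ce³⁺(aq) + 3 CO₃²⁻(aq)
Ce³⁺ is already present at 4.7×10⁻² mol L⁻¹. If s mol/L of Ce₂(CO₃)₃ dissolves, [CO₃²⁻] = 3s while [Ce³⁺] ≈ 4.7×10⁻² mol L⁻¹.
Ksp = [Ce³⁺]^2[CO₃²⁻]^3 = (4.7×10⁻²)^2(3s)^3
(3s)^3 = 7.3×10⁻³⁵ / (4.7×10⁻²)^2 = 3.3×10⁻³²
s = 1.1×10⁻¹¹ mol L⁻¹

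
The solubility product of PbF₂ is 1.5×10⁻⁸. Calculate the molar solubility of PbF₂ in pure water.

1.6×10⁻³ M

PbF₂(s) ⇌ Pb²⁺(aq) + 2 F⁻(aq)
For each mole of PbF₂ that dissolves per liter, [Pb²⁺] = s and [F⁻] = 2s; let s denote this solubility.
Ksp = [Pb²⁺][F⁻]^2 = s · (2s)^2 = 4s^3
4s^3 = 1.5×10⁻⁸  ⇒  s^3 = 3.8×10⁻⁹
s = (3.8×10⁻⁹)^(1/3) = 1.6×10⁻³ mol L⁻¹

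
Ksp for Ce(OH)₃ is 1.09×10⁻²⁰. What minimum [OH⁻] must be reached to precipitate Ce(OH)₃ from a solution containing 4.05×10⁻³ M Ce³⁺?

1.39×10⁻⁶ M

Precipitation begins when Q = Ksp.
Ce(OH)₃(s) ⇌ Ce³⁺(aq) + 3 OH⁻(aq)
Ksp = [Ce³⁺][OH⁻]^3 = [OH⁻]^3(4.05×10⁻³)
[OH⁻]^3 = 1.09×10⁻²⁰ / (4.05×10⁻³) = 2.69×10⁻¹⁸
[OH⁻] = 1.39×10⁻⁶ M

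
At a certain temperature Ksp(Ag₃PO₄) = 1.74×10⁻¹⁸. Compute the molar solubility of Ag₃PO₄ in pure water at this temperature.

1.59×10⁻⁵ M

Ag₃PO₄(s) ⇌ 3 Ag⁺(aq) + PO₄³⁻(aq)
Let s be the molar solubility. Then [Ag⁺] = 3s and [PO₄³⁻] = s.
Ksp = [Ag⁺]^3[PO₄³⁻] = (3s)^3 · s = 27s^4
27s^4 = 1.74×10⁻¹⁸  ⇒  s^4 = 6.44×10⁻²⁰
Taking the 4th root, s = 1.59×10⁻⁵ M.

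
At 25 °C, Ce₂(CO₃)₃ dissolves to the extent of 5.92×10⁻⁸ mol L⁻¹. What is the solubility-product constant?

Ksp = 7.85×10⁻³⁵

Ce₂(CO₃)₃(s) ⇌ 2 Ce³⁺(aq) + 3 CO₃²⁻(aq)
For each mole of Ce₂(CO₃)₃ that dissolves per liter, [Ce³⁺] = 2s and [CO₃²⁻] = 3s; let s denote this solubility.
Ksp = [Ce³⁺]^2[CO₃²⁻]^3 = (2s)^2 · (3s)^3 = 108s^5
Ksp = 108 × (5.92×10⁻⁸)^5 = 7.85×10⁻³⁵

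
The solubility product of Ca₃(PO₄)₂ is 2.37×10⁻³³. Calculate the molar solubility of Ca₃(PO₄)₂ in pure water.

1.17×10⁻⁷ M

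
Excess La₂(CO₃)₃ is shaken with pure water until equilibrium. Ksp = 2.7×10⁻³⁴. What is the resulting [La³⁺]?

La₂(CO₃)₃(s) ⇌ 2 La³⁺(aq) + 3 CO₃²⁻(aq)
For each mole of La₂(CO₃)₃ that dissolves per liter, [La³⁺] = 2s and [CO₃²⁻] = 3s; let s denote this solubility.
Ksp = [La³⁺]^2[CO₃²⁻]^3 = (2s)^2 · (3s)^3 = 108s^5 = 2.7×10⁻³⁴
s = 7.6×10⁻⁸ mol/L
[La³⁺] = 2s = 1.5×10⁻⁷ mol/L

1.5×10⁻⁷ M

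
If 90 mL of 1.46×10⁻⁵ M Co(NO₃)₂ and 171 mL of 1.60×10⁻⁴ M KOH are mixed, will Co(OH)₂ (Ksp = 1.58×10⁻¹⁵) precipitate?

The combined volume is 261 mL.
[Co²⁺] = (1.46×10⁻⁵)(90)/261 = 5.03×10⁻⁶ M
[OH⁻] = (1.60×10⁻⁴)(171)/261 = 1.05×10⁻⁴ M
Q = [Co²⁺][OH⁻]^2 = 5.53×10⁻¹⁴
Q = 5.53×10⁻¹⁴ > Ksp = 1.58×10⁻¹⁵, so the solution is supersaturated and Co(OH)₂ precipitates.

Yes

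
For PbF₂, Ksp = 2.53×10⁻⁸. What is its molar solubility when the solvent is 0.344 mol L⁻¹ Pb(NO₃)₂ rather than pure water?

PbF₂(s) ⇌ Pb²⁺(aq) + 2 F⁻(aq)
With Pb²⁺ already at 0.344 mol L⁻¹ and s small, take [Pb²⁺] ≈ 0.344 mol L⁻¹ and [F⁻] = 2s.
Ksp = [Pb²⁺][F⁻]^2 = (0.344)(2s)^2
(2s)^2 = 2.53×10⁻⁸ / (0.344) = 7.35×10⁻⁸
s = 1.36×10⁻⁴ mol L⁻¹

1.36×10⁻⁴ M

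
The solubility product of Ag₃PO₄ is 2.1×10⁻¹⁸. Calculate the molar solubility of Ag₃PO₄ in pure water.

1.7×10⁻⁵ M

Ag₃PO₄(s) ⇌ 3 Ag⁺(aq) + PO₄³⁻(aq)
For each mole of Ag₃PO₄ that dissolves per liter, [Ag⁺] = 3s and [PO₄³⁻] = s; let s denote this solubility.
Ksp = [Ag⁺]^3[PO₄³⁻] = (3s)^3 · s = 27s^4
27s^4 = 2.1×10⁻¹⁸  ⇒  s^4 = 7.8×10⁻²⁰
s = 1.7×10⁻⁵ mol/L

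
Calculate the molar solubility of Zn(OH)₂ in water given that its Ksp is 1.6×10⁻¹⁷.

Zn(OH)₂(s) ⇌ Zn²⁺(aq) + 2 OH⁻(aq)
If s mol/L of Zn(OH)₂ dissolves, [Zn²⁺] = s and [OH⁻] = 2s.
Ksp = [Zn²⁺][OH⁻]^2 = s · (2s)^2 = 4s^3
4s^3 = 1.6×10⁻¹⁷  ⇒  s^3 = 4.0×10⁻¹⁸
s = 1.6×10⁻⁶ mol/L

1.6×10⁻⁶ M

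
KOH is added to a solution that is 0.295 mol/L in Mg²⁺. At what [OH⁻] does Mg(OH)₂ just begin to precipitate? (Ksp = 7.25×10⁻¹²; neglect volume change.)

Precipitation begins when Q = Ksp.
Mg(OH)₂(s) ⇌ Mg²⁺(aq) + 2 OH⁻(aq)
Ksp = [Mg²⁺][OH⁻]^2 = [OH⁻]^2(0.295)
[OH⁻]^2 = 7.25×10⁻¹² / (0.295) = 2.46×10⁻¹¹
[OH⁻] = 4.96×10⁻⁶ mol/L

4.96×10⁻⁶ M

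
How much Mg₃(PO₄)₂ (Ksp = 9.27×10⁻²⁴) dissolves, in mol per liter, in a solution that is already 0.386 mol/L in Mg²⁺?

Mg₃(PO₄)₂(s) ⇌ 3 Mg²⁺(aq) + 2 PO₄³⁻(aq)
The solution already contains Mg²⁺ at 0.386 mol/L. Let s be the molar solubility of Mg₃(PO₄)₂.
[Mg²⁺] ≈ 0.386 mol/L (common ion dominates); [PO₄³⁻] = 2s.
Ksp = [Mg²⁺]^3[PO₄³⁻]^2 = (0.386)^3(2s)^2
(2s)^2 = 9.27×10⁻²⁴ / (0.386)^3 = 1.61×10⁻²²
s = 6.35×10⁻¹² mol/L

6.35×10⁻¹² M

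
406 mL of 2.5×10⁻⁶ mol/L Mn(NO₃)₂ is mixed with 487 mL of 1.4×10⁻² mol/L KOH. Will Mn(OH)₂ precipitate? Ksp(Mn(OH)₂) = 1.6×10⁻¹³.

After mixing, V = 406 mL + 487 mL = 893 mL.
[Mn²⁺] = (2.5×10⁻⁶)(406)/893 = 1.1×10⁻⁶ mol/L
[OH⁻] = (1.4×10⁻²)(487)/893 = 7.6×10⁻³ mol/L
Q = [Mn²⁺][OH⁻]^2 = 6.6×10⁻¹¹
Q = 6.6×10⁻¹¹ > Ksp = 1.6×10⁻¹³, so the solution is supersaturated and Mn(OH)₂ precipitates.

Yes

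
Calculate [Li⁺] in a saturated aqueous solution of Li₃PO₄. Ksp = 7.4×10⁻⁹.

Li₃PO₄(s) ⇌ 3 Li⁺(aq) + PO₄³⁻(aq)
If s mol/L of Li₃PO₄ dissolves, [Li⁺] = 3s and [PO₄³⁻] = s.
Ksp = [Li⁺]^3[PO₄³⁻] = (3s)^3 · s = 27s^4 = 7.4×10⁻⁹
s = 4.1×10⁻³ mol L⁻¹
[Li⁺] = 3s = 1.2×10⁻² mol L⁻¹

1.2×10⁻² M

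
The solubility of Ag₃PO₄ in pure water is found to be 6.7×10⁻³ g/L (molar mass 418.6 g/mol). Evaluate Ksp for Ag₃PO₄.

Ksp = 1.8×10⁻¹⁸

s = (6.7×10⁻³ g L⁻¹)/(418.6 g mol⁻¹) = 1.601×10⁻⁵ M
Ag₃PO₄(s) ⇌ 3 Ag⁺(aq) + PO₄³⁻(aq)
For each mole of Ag₃PO₄ that dissolves per liter, [Ag⁺] = 3s and [PO₄³⁻] = s; let s denote this solubility.
Ksp = [Ag⁺]^3[PO₄³⁻] = (3s)^3 · s = 27s^4
Ksp = 27 × (1.601×10⁻⁵)^4 = 1.8×10⁻¹⁸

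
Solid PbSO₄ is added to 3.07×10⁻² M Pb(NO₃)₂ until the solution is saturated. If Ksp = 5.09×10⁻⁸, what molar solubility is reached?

1.66×10⁻⁶ M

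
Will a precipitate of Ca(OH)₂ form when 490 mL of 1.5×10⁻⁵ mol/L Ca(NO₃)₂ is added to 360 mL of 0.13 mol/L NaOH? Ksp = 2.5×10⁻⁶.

No

Total volume after mixing = 490 + 360 = 850 mL.
[Ca²⁺] = (1.5×10⁻⁵)(490)/850 = 8.6×10⁻⁶ mol/L
[OH⁻] = (0.13)(360)/850 = 5.5×10⁻² mol/L
Q = [Ca²⁺][OH⁻]^2 = 2.6×10⁻⁸
Since Q (2.6×10⁻⁸) is less than Ksp (2.5×10⁻⁶), no Ca(OH)₂ precipitates.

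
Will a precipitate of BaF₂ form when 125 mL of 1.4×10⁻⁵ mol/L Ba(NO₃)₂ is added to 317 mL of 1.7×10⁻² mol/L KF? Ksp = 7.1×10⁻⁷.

No

The combined volume is 442 mL.
[Ba²⁺] = (1.4×10⁻⁵)(125)/442 = 4.0×10⁻⁶ mol/L
[F⁻] = (1.7×10⁻²)(317)/442 = 1.2×10⁻² mol/L
Q = [Ba²⁺][F⁻]^2 = 5.9×10⁻¹⁰
Since Q (5.9×10⁻¹⁰) is less than Ksp (7.1×10⁻⁷), no BaF₂ precipitates.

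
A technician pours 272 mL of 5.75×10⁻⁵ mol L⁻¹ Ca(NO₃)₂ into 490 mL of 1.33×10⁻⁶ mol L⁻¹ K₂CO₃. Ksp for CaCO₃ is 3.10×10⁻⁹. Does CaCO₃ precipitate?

Total volume after mixing = 272 + 490 = 762 mL.
[Ca²⁺] = (5.75×10⁻⁵)(272)/762 = 2.05×10⁻⁵ mol L⁻¹
[CO₃²⁻] = (1.33×10⁻⁶)(490)/762 = 8.55×10⁻⁷ mol L⁻¹
Q = [Ca²⁺][CO₃²⁻] = 1.76×10⁻¹¹
Q = 1.76×10⁻¹¹ < Ksp = 3.10×10⁻⁹, so the solution is unsaturated and no precipitate forms.

No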